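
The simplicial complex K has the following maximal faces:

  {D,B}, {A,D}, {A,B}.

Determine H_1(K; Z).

H_1 = Z.

Order the vertices as A < B < D. Listing each simplex with vertices in this order, K has dimension 1 with simplices:

  0-simplices (3): A, B, D
  1-simplices (3): AB, AD, BD

so the chain groups are C_0 ≅ Z^3, C_1 ≅ Z^3.

The boundary map ∂_1: C_1 → C_0 sends each edge [p,q] (with p < q) to q − p. For instance
  ∂AD = D − A.
This gives a 3×3 integer matrix of rank 2; reducing to Smith normal form yields diagonal entries (1,1).

Now H_k = ker ∂_k / im ∂_{k+1}, so:

  H_1: rank ker ∂_1 − rank ∂_2 = (3 − 2) − 0 = 1, and there is no ∂_2, so H_1 = Z.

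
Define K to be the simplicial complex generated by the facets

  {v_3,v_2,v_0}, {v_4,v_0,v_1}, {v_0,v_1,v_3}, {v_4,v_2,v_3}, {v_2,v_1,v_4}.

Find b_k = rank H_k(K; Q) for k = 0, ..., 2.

b_0 = 1, b_1 = 1, b_2 = 0.

We work with the vertex ordering v_0 < v_1 < v_2 < v_3 < v_4. The simplices of K, each written with vertices in increasing order, are:

  0-simplices (5): [v_0], [v_1], [v_2], [v_3], [v_4]
  1-simplices (10): [v_0,v_1], [v_0,v_2], [v_0,v_3], [v_0,v_4], [v_1,v_2], [v_1,v_3], [v_1,v_4], [v_2,v_3], [v_2,v_4], [v_3,v_4]
  2-simplices (5): [v_0,v_1,v_3], [v_0,v_1,v_4], [v_0,v_2,v_3], [v_1,v_2,v_4], [v_2,v_3,v_4]

giving chain groups C_0 ≅ Z^5, C_1 ≅ Z^10, C_2 ≅ Z^5.

Boundary ∂_1: C_1 → C_0 is given by ∂[p,q] = [q] − [p]. For instance
  ∂[v_0,v_2] = [v_2] − [v_0].
As a 5×10 matrix over Z this has rank 4, with invariant factors (1,1,1,1).

Boundary ∂_2: C_2 → C_1 maps a triangle to the signed sum of its edges. For instance
  ∂[v_0,v_1,v_3] = [v_1,v_3] − [v_0,v_3] + [v_0,v_1],
  ∂[v_0,v_1,v_4] = [v_1,v_4] − [v_0,v_4] + [v_0,v_1].
As a 10×5 matrix over Z this has rank 5, with invariant factors (1,1,1,1,1).

From H_k ≅ ker(∂_k) / im(∂_{k+1}) we obtain:

  H_0: rank C_0 − rank ∂_1 = 5 − 4 = 1, and the invariant factors of ∂_1 are all 1, so H_0 = Z.
  H_1: rank ker ∂_1 − rank ∂_2 = (10 − 4) − 5 = 1, and the invariant factors of ∂_2 are all 1, so H_1 = Z.
  H_2: rank ker ∂_2 − rank ∂_3 = (5 − 5) − 0 = 0, and there is no ∂_3, so H_2 = 0.

As a check, the Euler characteristic is 5 − 10 + 5 = 0, which agrees with 1 − 1 + 0 = 0.

Hence the Betti numbers are b_0 = 1, b_1 = 1, b_2 = 0.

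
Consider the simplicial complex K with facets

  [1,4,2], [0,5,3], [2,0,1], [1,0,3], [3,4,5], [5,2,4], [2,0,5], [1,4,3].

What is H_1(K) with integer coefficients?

H_1 ≅ 0.

Fix the vertex order 0 < 1 < 2 < 3 < 4 < 5 and write every simplex with vertices in increasing order. Then dim K = 2 and the simplices of K are:

  0-simplices (6): [0], [1], [2], [3], [4], [5]
  1-simplices (12): [0,1], [0,2], [0,3], [0,5], [1,2], [1,3], [1,4], [2,4], [2,5], [3,4], [3,5], [4,5]
  2-simplices (8): [0,1,2], [0,1,3], [0,2,5], [0,3,5], [1,2,4], [1,3,4], [2,4,5], [3,4,5]

so the chain groups are C_0 ≅ Z^6, C_1 ≅ Z^12, C_2 ≅ Z^8.

∂_1: C_1 → C_0 maps an edge to its endpoints' difference, ∂[p,q] = q − p. For instance
  ∂[2,5] = [5] − [2].
This gives a 6×12 integer matrix of rank 5; reducing to Smith normal form yields diagonal entries (1,1,1,1,1).

∂_2: C_2 → C_1 sends each 2-simplex [p,q,r] to [q,r] − [p,r] + [p,q]. For instance
  ∂[0,1,2] = [1,2] − [0,2] + [0,1],
  ∂[0,2,5] = [2,5] − [0,5] + [0,2].
As a 12×8 matrix over Z this has rank 7, with invariant factors (1,1,1,1,1,1,1).

Reading off H_k = ker ∂_k / im ∂_{k+1}:

  H_1: rank ker ∂_1 − rank ∂_2 = (12 − 5) − 7 = 0, and the invariant factors of ∂_2 are all 1, so H_1 = 0.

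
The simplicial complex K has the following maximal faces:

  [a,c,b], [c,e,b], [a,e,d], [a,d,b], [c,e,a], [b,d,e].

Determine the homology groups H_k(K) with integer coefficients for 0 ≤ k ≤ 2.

Take the total order a < b < c < d < e on the vertex set. Then K (dimension 2) consists of the simplices:

  0-simplices (5): a, b, c, d, e
  1-simplices (9): ab, ac, ad, ae, bc, bd, be, ce, de
  2-simplices (6): abc, abd, ace, ade, bce, bde

Hence C_0 ≅ Z^5, C_1 ≅ Z^9, C_2 ≅ Z^6.

Boundary ∂_1: C_1 → C_0 sends each edge [p,q] (with p < q) to q − p.
The 5×9 boundary matrix has rank 4 and Smith normal form diag(1,1,1,1).

Boundary ∂_2: C_2 → C_1 sends each 2-simplex [p,q,r] to [q,r] − [p,r] + [p,q]. For instance
  ∂ade = de − ae + ad,
  ∂abc = bc − ac + ab.
This gives a 9×6 integer matrix of rank 5; reducing to Smith normal form yields diagonal entries (1,1,1,1,1).

Computing H_k = (kernel of ∂_k) / (image of ∂_{k+1}):

  H_0: rank C_0 − rank ∂_1 = 5 − 4 = 1, and the invariant factors of ∂_1 are all 1, so H_0 = Z.
  H_1: rank ker ∂_1 − rank ∂_2 = (9 − 4) − 5 = 0, and the invariant factors of ∂_2 are all 1, so H_1 = 0.
  H_2: rank ker ∂_2 − rank ∂_3 = (6 − 5) − 0 = 1, and there is no ∂_3, so H_2 = Z.

H_0 ≅ Z,  H_1 = 0,  H_2 ≅ Z.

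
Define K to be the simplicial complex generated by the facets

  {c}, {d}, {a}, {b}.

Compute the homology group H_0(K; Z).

K has 4 vertices.
rank ∂_0 = 0, rank ∂_1 = 0 ⇒ b_0 = 4 − 0 − 0 = 4. So H_0 = Z^4.

H_0 = Z^4.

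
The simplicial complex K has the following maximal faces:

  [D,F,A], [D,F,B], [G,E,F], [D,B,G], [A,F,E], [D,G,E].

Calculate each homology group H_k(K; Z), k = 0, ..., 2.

K has 6 vertices, 12 edges, 6 triangles.
rank ∂_0 = 0, rank ∂_1 = 5 ⇒ b_0 = 6 − 0 − 5 = 1; all invariant factors of ∂_1 are 1 so no torsion. So H_0 = Z.
rank ∂_1 = 5, rank ∂_2 = 6 ⇒ b_1 = 12 − 5 − 6 = 1; all invariant factors of ∂_2 are 1 so no torsion. So H_1 = Z.
rank ∂_2 = 6, rank ∂_3 = 0 ⇒ b_2 = 6 − 6 − 0 = 0. So H_2 = 0.

H_0 = Z,  H_1 = Z,  H_2 = 0.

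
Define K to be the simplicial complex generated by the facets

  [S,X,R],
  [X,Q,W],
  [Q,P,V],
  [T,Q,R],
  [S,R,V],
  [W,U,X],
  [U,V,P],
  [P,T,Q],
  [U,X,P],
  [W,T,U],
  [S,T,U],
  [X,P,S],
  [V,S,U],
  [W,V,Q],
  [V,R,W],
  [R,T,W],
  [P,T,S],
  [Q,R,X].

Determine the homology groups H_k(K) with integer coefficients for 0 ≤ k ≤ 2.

H_0 ≅ Z,  H_1 ≅ Z ⊕ Z/2,  H_2 = 0.

Fix the vertex order P < Q < R < S < T < U < V < W < X and write every simplex with vertices in increasing order. Then dim K = 2 and the simplices of K are:

  0-simplices (9): P, Q, R, S, T, U, V, W, X
  1-simplices (27): PQ, PS, PT, PU, PV, PX, QR, QT, QV, QW, QX, RS, RT, RV, RW, RX, ST, SU, SV, SX, TU, TW, UV, UW, UX, VW, WX
  2-simplices (18): PQT, PQV, PST, PSX, PUV, PUX, QRT, QRX, QVW, QWX, RSV, RSX, RTW, RVW, STU, SUV, TUW, UWX

so the chain groups are C_0 ≅ Z^9, C_1 ≅ Z^27, C_2 ≅ Z^18.

Boundary ∂_1: C_1 → C_0 maps an edge to its endpoints' difference, ∂[p,q] = q − p. For instance
  ∂SV = V − S.
This gives a 9×27 integer matrix of rank 8; reducing to Smith normal form yields diagonal entries (1,1,1,1,1,1,1,1).

∂_2: C_2 → C_1 acts by ∂[p,q,r] = [q,r] − [p,r] + [p,q]. For instance
  ∂SUV = UV − SV + SU,
  ∂RVW = VW − RW + RV.
The resulting 27×18 matrix has rank 18, and its Smith normal form has invariant factors (1,1,1,1,1,1,1,1,1,1,1,1,1,1,1,1,1,2).

Computing H_k = (kernel of ∂_k) / (image of ∂_{k+1}):

  H_0: rank C_0 − rank ∂_1 = 9 − 8 = 1, and the invariant factors of ∂_1 are all 1, so H_0 = Z.
  H_1: rank ker ∂_1 − rank ∂_2 = (27 − 8) − 18 = 1, and ∂_2 has invariant factor 2 > 1, so H_1 = Z ⊕ Z/2.
  H_2: rank ker ∂_2 − rank ∂_3 = (18 − 18) − 0 = 0, and there is no ∂_3, so H_2 = 0.

(K is a triangulation of the Klein bottle.)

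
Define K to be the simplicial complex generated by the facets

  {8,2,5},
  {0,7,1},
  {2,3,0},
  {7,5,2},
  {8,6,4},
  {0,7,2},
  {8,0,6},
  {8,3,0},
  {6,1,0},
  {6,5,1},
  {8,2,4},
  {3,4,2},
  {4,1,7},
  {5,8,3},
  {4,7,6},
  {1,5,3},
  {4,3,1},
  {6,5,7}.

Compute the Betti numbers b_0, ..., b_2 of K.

b_0 = 1, b_1 = 1, b_2 = 0.

Fix the vertex order 0 < 1 < 2 < 3 < 4 < 5 < 6 < 7 < 8 and write every simplex with vertices in increasing order. Then dim K = 2 and the simplices of K are:

  0-simplices (9): [0], [1], [2], [3], [4], [5], [6], [7], [8]
  1-simplices (27): (27 of them)
  2-simplices (18): [0,1,6], [0,1,7], [0,2,3], [0,2,7], [0,3,8], [0,6,8], [1,3,4], [1,3,5], [1,4,7], [1,5,6], [2,3,4], [2,4,8], [2,5,7], [2,5,8], [3,5,8], [4,6,7], [4,6,8], [5,6,7]

so the chain groups are C_0 ≅ Z^9, C_1 ≅ Z^27, C_2 ≅ Z^18.

Boundary ∂_1: C_1 → C_0 sends each edge [p,q] (with p < q) to q − p.
As a 9×27 matrix over Z this has rank 8, with invariant factors (1,1,1,1,1,1,1,1).

∂_2: C_2 → C_1 sends each 2-simplex [p,q,r] to [q,r] − [p,r] + [p,q]. For instance
  ∂[1,4,7] = [4,7] − [1,7] + [1,4],
  ∂[3,5,8] = [5,8] − [3,8] + [3,5].
The 27×18 boundary matrix has rank 18 and Smith normal form diag(1,1,1,1,1,1,1,1,1,1,1,1,1,1,1,1,1,2).

Now H_k = ker ∂_k / im ∂_{k+1}, so:

  H_0: rank C_0 − rank ∂_1 = 9 − 8 = 1, and the invariant factors of ∂_1 are all 1, so H_0 ≅ Z.
  H_1: rank ker ∂_1 − rank ∂_2 = (27 − 8) − 18 = 1, and ∂_2 has invariant factor 2 > 1, so H_1 ≅ Z × Z/2.
  H_2: rank ker ∂_2 − rank ∂_3 = (18 − 18) − 0 = 0, and there is no ∂_3, so H_2 ≅ 0.

Hence the Betti numbers are b_0 = 1, b_1 = 1, b_2 = 0.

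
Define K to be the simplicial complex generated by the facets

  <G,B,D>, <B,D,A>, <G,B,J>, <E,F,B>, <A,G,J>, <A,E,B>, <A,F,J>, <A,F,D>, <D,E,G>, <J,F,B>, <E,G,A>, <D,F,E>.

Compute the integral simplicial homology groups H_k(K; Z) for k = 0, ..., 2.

We work with the vertex ordering A < B < D < E < F < G < J. The simplices of K, each written with vertices in increasing order, are:

  0-simplices (7): A, B, D, E, F, G, J
  1-simplices (18): AB, AD, AE, AF, AG, AJ, BD, BE, BF, BG, BJ, DE, DF, DG, EF, EG, FJ, GJ
  2-simplices (12): ABD, ABE, ADF, AEG, AFJ, AGJ, BDG, BEF, BFJ, BGJ, DEF, DEG

giving chain groups C_0 ≅ Z^7, C_1 ≅ Z^18, C_2 ≅ Z^12.

Boundary ∂_1: C_1 → C_0 sends each edge [p,q] (with p < q) to q − p.
This gives a 7×18 integer matrix of rank 6; reducing to Smith normal form yields diagonal entries (1,1,1,1,1,1).

The boundary map ∂_2: C_2 → C_1 acts by ∂[p,q,r] = [q,r] − [p,r] + [p,q]. For instance
  ∂AFJ = FJ − AJ + AF,
  ∂ABE = BE − AE + AB.
As a 18×12 matrix over Z this has rank 12, with invariant factors (1,1,1,1,1,1,1,1,1,1,1,2).

Computing H_k = (kernel of ∂_k) / (image of ∂_{k+1}):

  H_0: rank C_0 − rank ∂_1 = 7 − 6 = 1, and the invariant factors of ∂_1 are all 1, so H_0 ≅ Z.
  H_1: rank ker ∂_1 − rank ∂_2 = (18 − 6) − 12 = 0, and ∂_2 has invariant factor 2 > 1, so H_1 ≅ Z/2.
  H_2: rank ker ∂_2 − rank ∂_3 = (12 − 12) − 0 = 0, and there is no ∂_3, so H_2 ≅ 0.

H_0 ≅ Z,  H_1 ≅ Z/2,  H_2 = 0.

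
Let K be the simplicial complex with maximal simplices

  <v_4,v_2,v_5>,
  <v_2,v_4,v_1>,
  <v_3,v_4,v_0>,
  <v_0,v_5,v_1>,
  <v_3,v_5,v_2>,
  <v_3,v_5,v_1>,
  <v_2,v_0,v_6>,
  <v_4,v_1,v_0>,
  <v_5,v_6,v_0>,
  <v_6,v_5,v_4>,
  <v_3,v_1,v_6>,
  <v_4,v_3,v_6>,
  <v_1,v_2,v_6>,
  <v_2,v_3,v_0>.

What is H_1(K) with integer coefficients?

We work with the vertex ordering v_0 < v_1 < v_2 < v_3 < v_4 < v_5 < v_6. The simplices of K, each written with vertices in increasing order, are:

  0-simplices (7): [v_0], [v_1], [v_2], [v_3], [v_4], [v_5], [v_6]
  1-simplices (21): (21 of them)
  2-simplices (14): (14 of them)

so the chain groups are C_0 ≅ Z^7, C_1 ≅ Z^21, C_2 ≅ Z^14.

∂_1: C_1 → C_0 maps an edge to its endpoints' difference, ∂[p,q] = q − p.
As a 7×21 matrix over Z this has rank 6, with invariant factors (1,1,1,1,1,1).

∂_2: C_2 → C_1 acts by ∂[p,q,r] = [q,r] − [p,r] + [p,q]. For instance
  ∂[v_1,v_3,v_6] = [v_3,v_6] − [v_1,v_6] + [v_1,v_3],
  ∂[v_3,v_4,v_6] = [v_4,v_6] − [v_3,v_6] + [v_3,v_4].
As a 21×14 matrix over Z this has rank 13, with invariant factors (1,1,1,1,1,1,1,1,1,1,1,1,1).

Computing H_k = (kernel of ∂_k) / (image of ∂_{k+1}):

  H_1: rank ker ∂_1 − rank ∂_2 = (21 − 6) − 13 = 2, and the invariant factors of ∂_2 are all 1, so H_1 = Z^2.

H_1 ≅ Z^2.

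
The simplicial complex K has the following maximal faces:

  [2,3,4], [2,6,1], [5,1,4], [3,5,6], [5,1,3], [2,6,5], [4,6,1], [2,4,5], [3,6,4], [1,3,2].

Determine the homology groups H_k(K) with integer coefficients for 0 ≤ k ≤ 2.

Fix the vertex order 1 < 2 < 3 < 4 < 5 < 6 and write every simplex with vertices in increasing order. Then dim K = 2 and the simplices of K are:

  0-simplices (6): [1], [2], [3], [4], [5], [6]
  1-simplices (15): [1,2], [1,3], [1,4], [1,5], [1,6], [2,3], [2,4], [2,5], [2,6], [3,4], [3,5], [3,6], [4,5], [4,6], [5,6]
  2-simplices (10): [1,2,3], [1,2,6], [1,3,5], [1,4,5], [1,4,6], [2,3,4], [2,4,5], [2,5,6], [3,4,6], [3,5,6]

so the chain groups are C_0 ≅ Z^6, C_1 ≅ Z^15, C_2 ≅ Z^10.

∂_1: C_1 → C_0 is given by ∂[p,q] = [q] − [p].
The resulting 6×15 matrix has rank 5, and its Smith normal form has invariant factors (1,1,1,1,1).

∂_2: C_2 → C_1 acts by ∂[p,q,r] = [q,r] − [p,r] + [p,q]. For instance
  ∂[2,4,5] = [4,5] − [2,5] + [2,4],
  ∂[1,2,3] = [2,3] − [1,3] + [1,2].
The resulting 15×10 matrix has rank 10, and its Smith normal form has invariant factors (1,1,1,1,1,1,1,1,1,2).

Now H_k = ker ∂_k / im ∂_{k+1}, so:

  H_0: rank C_0 − rank ∂_1 = 6 − 5 = 1, and the invariant factors of ∂_1 are all 1, so H_0 ≅ Z.
  H_1: rank ker ∂_1 − rank ∂_2 = (15 − 5) − 10 = 0, and ∂_2 has invariant factor 2 > 1, so H_1 ≅ Z/2Z.
  H_2: rank ker ∂_2 − rank ∂_3 = (10 − 10) − 0 = 0, and there is no ∂_3, so H_2 ≅ 0.

As a check, the Euler characteristic is 6 − 15 + 10 = 1, which agrees with 1 − 0 + 0 = 1.

H_0 ≅ Z,  H_1 ≅ Z/2Z,  H_2 = 0.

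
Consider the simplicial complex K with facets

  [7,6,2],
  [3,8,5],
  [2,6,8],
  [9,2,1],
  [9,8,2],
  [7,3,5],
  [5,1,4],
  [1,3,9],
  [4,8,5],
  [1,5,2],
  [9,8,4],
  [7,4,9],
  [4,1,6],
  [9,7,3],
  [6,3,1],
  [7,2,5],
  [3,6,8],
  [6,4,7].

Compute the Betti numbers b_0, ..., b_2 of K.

We work with the vertex ordering 1 < 2 < 3 < 4 < 5 < 6 < 7 < 8 < 9. The simplices of K, each written with vertices in increasing order, are:

  0-simplices (9): [1], [2], [3], [4], [5], [6], [7], [8], [9]
  1-simplices (27): (27 of them)
  2-simplices (18): [1,2,5], [1,2,9], [1,3,6], [1,3,9], [1,4,5], [1,4,6], [2,5,7], [2,6,7], [2,6,8], [2,8,9], [3,5,7], [3,5,8], [3,6,8], [3,7,9], [4,5,8], [4,6,7], [4,7,9], [4,8,9]

giving chain groups C_0 ≅ Z^9, C_1 ≅ Z^27, C_2 ≅ Z^18.

∂_1: C_1 → C_0 maps an edge to its endpoints' difference, ∂[p,q] = q − p. For instance
  ∂[2,9] = [9] − [2].
As a 9×27 matrix over Z this has rank 8, with invariant factors (1,1,1,1,1,1,1,1).

Boundary ∂_2: C_2 → C_1 acts by ∂[p,q,r] = [q,r] − [p,r] + [p,q]. For instance
  ∂[2,6,8] = [6,8] − [2,8] + [2,6],
  ∂[4,8,9] = [8,9] − [4,9] + [4,8].
The resulting 27×18 matrix has rank 17, and its Smith normal form has invariant factors (1,1,1,1,1,1,1,1,1,1,1,1,1,1,1,1,1).

Now H_k = ker ∂_k / im ∂_{k+1}, so:

  H_0: rank C_0 − rank ∂_1 = 9 − 8 = 1, and the invariant factors of ∂_1 are all 1, so H_0 = Z.
  H_1: rank ker ∂_1 − rank ∂_2 = (27 − 8) − 17 = 2, and the invariant factors of ∂_2 are all 1, so H_1 = Z^2.
  H_2: rank ker ∂_2 − rank ∂_3 = (18 − 17) − 0 = 1, and there is no ∂_3, so H_2 = Z.

Hence the Betti numbers are b_0 = 1, b_1 = 2, b_2 = 1.

b_0 = 1, b_1 = 2, b_2 = 1.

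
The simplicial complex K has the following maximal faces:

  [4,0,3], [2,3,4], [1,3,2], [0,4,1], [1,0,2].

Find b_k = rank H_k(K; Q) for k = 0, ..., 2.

b_0 = 1, b_1 = 1, b_2 = 0.

Take the total order 0 < 1 < 2 < 3 < 4 on the vertex set. Then K (dimension 2) consists of the simplices:

  0-simplices (5): [0], [1], [2], [3], [4]
  1-simplices (10): [0,1], [0,2], [0,3], [0,4], [1,2], [1,3], [1,4], [2,3], [2,4], [3,4]
  2-simplices (5): [0,1,2], [0,1,4], [0,3,4], [1,2,3], [2,3,4]

giving chain groups C_0 ≅ Z^5, C_1 ≅ Z^10, C_2 ≅ Z^5.

Boundary ∂_1: C_1 → C_0 is given by ∂[p,q] = [q] − [p]. For instance
  ∂[2,4] = [4] − [2].
The 5×10 boundary matrix has rank 4 and Smith normal form diag(1,1,1,1).

Boundary ∂_2: C_2 → C_1 sends each 2-simplex [p,q,r] to [q,r] − [p,r] + [p,q]. For instance
  ∂[1,2,3] = [2,3] − [1,3] + [1,2],
  ∂[2,3,4] = [3,4] − [2,4] + [2,3].
The 10×5 boundary matrix has rank 5 and Smith normal form diag(1,1,1,1,1).

Reading off H_k = ker ∂_k / im ∂_{k+1}:

  H_0: rank C_0 − rank ∂_1 = 5 − 4 = 1, and the invariant factors of ∂_1 are all 1, so H_0 ≅ Z.
  H_1: rank ker ∂_1 − rank ∂_2 = (10 − 4) − 5 = 1, and the invariant factors of ∂_2 are all 1, so H_1 ≅ Z.
  H_2: rank ker ∂_2 − rank ∂_3 = (5 − 5) − 0 = 0, and there is no ∂_3, so H_2 ≅ 0.

Hence the Betti numbers are b_0 = 1, b_1 = 1, b_2 = 0.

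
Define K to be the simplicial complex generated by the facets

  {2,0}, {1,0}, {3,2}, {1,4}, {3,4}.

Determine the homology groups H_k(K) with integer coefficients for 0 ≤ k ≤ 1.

Fix the vertex order 0 < 1 < 2 < 3 < 4 and write every simplex with vertices in increasing order. Then dim K = 1 and the simplices of K are:

  0-simplices (5): [0], [1], [2], [3], [4]
  1-simplices (5): [0,1], [0,2], [1,4], [2,3], [3,4]

giving chain groups C_0 ≅ Z^5, C_1 ≅ Z^5.

∂_1: C_1 → C_0 is given by ∂[p,q] = [q] − [p].
The resulting 5×5 matrix has rank 4, and its Smith normal form has invariant factors (1,1,1,1).

From H_k ≅ ker(∂_k) / im(∂_{k+1}) we obtain:

  H_0: rank C_0 − rank ∂_1 = 5 − 4 = 1, and the invariant factors of ∂_1 are all 1, so H_0 = Z.
  H_1: rank ker ∂_1 − rank ∂_2 = (5 − 4) − 0 = 1, and there is no ∂_2, so H_1 = Z.

As a check, the Euler characteristic is 5 − 5 = 0, which agrees with 1 − 1 = 0.

H_0 = Z,  H_1 = Z.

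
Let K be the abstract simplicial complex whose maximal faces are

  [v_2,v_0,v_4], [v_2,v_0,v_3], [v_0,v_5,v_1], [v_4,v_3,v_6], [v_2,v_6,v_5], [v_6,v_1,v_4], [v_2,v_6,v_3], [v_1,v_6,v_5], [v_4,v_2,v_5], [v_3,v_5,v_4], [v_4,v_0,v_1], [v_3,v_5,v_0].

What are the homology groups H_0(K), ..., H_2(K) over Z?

Take the total order v_0 < v_1 < v_2 < v_3 < v_4 < v_5 < v_6 on the vertex set. Then K (dimension 2) consists of the simplices:

  0-simplices (7): [v_0], [v_1], [v_2], [v_3], [v_4], [v_5], [v_6]
  1-simplices (18): (18 of them)
  2-simplices (12): (12 of them)

Hence C_0 ≅ Z^7, C_1 ≅ Z^18, C_2 ≅ Z^12.

Boundary ∂_1: C_1 → C_0 maps an edge to its endpoints' difference, ∂[p,q] = q − p.
This gives a 7×18 integer matrix of rank 6; reducing to Smith normal form yields diagonal entries (1,1,1,1,1,1).

∂_2: C_2 → C_1 sends each 2-simplex [p,q,r] to [q,r] − [p,r] + [p,q]. For instance
  ∂[v_2,v_5,v_6] = [v_5,v_6] − [v_2,v_6] + [v_2,v_5],
  ∂[v_3,v_4,v_6] = [v_4,v_6] − [v_3,v_6] + [v_3,v_4].
This gives a 18×12 integer matrix of rank 12; reducing to Smith normal form yields diagonal entries (1,1,1,1,1,1,1,1,1,1,1,2).

Reading off H_k = ker ∂_k / im ∂_{k+1}:

  H_0: rank C_0 − rank ∂_1 = 7 − 6 = 1, and the invariant factors of ∂_1 are all 1, so H_0 = Z.
  H_1: rank ker ∂_1 − rank ∂_2 = (18 − 6) − 12 = 0, and ∂_2 has invariant factor 2 > 1, so H_1 = Z_2.
  H_2: rank ker ∂_2 − rank ∂_3 = (12 − 12) − 0 = 0, and there is no ∂_3, so H_2 = 0.

As a check, the Euler characteristic is 7 − 18 + 12 = 1, which agrees with 1 − 0 + 0 = 1.
(K is a triangulation of the real projective plane RP^2.)

H_0 = Z,  H_1 = Z_2,  H_2 = 0.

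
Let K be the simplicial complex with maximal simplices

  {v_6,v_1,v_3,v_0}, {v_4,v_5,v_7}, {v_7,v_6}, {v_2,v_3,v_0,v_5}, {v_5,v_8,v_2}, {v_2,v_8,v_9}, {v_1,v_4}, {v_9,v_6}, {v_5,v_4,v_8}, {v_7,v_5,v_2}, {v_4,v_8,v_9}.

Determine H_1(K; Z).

H_1 ≅ Z^3.

Fix the vertex order v_0 < v_1 < v_2 < v_3 < v_4 < v_5 < v_6 < v_7 < v_8 < v_9 and write every simplex with vertices in increasing order. Then dim K = 3 and the simplices of K are:

  0-simplices (10): [v_0], [v_1], [v_2], [v_3], [v_4], [v_5], [v_6], [v_7], [v_8], [v_9]
  1-simplices (24): (24 of them)
  2-simplices (14): (14 of them)
  3-simplices (2): [v_0,v_1,v_3,v_6], [v_0,v_2,v_3,v_5]

so the chain groups are C_0 ≅ Z^10, C_1 ≅ Z^24, C_2 ≅ Z^14, C_3 ≅ Z^2.

The boundary map ∂_1: C_1 → C_0 sends each edge [p,q] (with p < q) to q − p. For instance
  ∂[v_0,v_1] = [v_1] − [v_0].
The resulting 10×24 matrix has rank 9, and its Smith normal form has invariant factors (1,1,1,1,1,1,1,1,1).

Boundary ∂_2: C_2 → C_1 maps a triangle to the signed sum of its edges. For instance
  ∂[v_1,v_3,v_6] = [v_3,v_6] − [v_1,v_6] + [v_1,v_3],
  ∂[v_0,v_2,v_3] = [v_2,v_3] − [v_0,v_3] + [v_0,v_2].
The resulting 24×14 matrix has rank 12, and its Smith normal form has invariant factors (1,1,1,1,1,1,1,1,1,1,1,1).

Boundary ∂_3: C_3 → C_2 sends each 3-simplex σ to the alternating sum Σ_i (−1)^i (σ with its i-th vertex removed). For instance
  ∂[v_0,v_2,v_3,v_5] = [v_2,v_3,v_5] − [v_0,v_3,v_5] + [v_0,v_2,v_5] − [v_0,v_2,v_3],
  ∂[v_0,v_1,v_3,v_6] = [v_1,v_3,v_6] − [v_0,v_3,v_6] + [v_0,v_1,v_6] − [v_0,v_1,v_3].
The 14×2 boundary matrix has rank 2 and Smith normal form diag(1,1).

Reading off H_k = ker ∂_k / im ∂_{k+1}:

  H_1: rank ker ∂_1 − rank ∂_2 = (24 − 9) − 12 = 3, and the invariant factors of ∂_2 are all 1, so H_1 = Z^3.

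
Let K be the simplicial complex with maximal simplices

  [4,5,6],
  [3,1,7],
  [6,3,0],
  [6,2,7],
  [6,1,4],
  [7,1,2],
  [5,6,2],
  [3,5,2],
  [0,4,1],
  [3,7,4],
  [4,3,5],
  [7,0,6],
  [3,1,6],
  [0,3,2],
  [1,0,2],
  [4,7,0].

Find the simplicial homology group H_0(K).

K has 8 vertices, 24 edges, 16 triangles.
rank ∂_0 = 0, rank ∂_1 = 7 ⇒ b_0 = 8 − 0 − 7 = 1; all invariant factors of ∂_1 are 1 so no torsion. So H_0 ≅ Z.

H_0 = Z.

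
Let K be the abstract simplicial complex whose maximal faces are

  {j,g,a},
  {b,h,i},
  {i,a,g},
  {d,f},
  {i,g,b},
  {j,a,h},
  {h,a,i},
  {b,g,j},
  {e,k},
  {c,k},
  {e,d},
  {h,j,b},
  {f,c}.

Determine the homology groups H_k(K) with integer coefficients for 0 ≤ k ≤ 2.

H_0 ≅ Z^2,  H_1 ≅ Z,  H_2 ≅ Z.

K has 11 vertices, 17 edges, 8 triangles.
rank ∂_0 = 0, rank ∂_1 = 9 ⇒ b_0 = 11 − 0 − 9 = 2; all invariant factors of ∂_1 are 1 so no torsion. So H_0 ≅ Z^2.
rank ∂_1 = 9, rank ∂_2 = 7 ⇒ b_1 = 17 − 9 − 7 = 1; all invariant factors of ∂_2 are 1 so no torsion. So H_1 ≅ Z.
rank ∂_2 = 7, rank ∂_3 = 0 ⇒ b_2 = 8 − 7 − 0 = 1. So H_2 ≅ Z.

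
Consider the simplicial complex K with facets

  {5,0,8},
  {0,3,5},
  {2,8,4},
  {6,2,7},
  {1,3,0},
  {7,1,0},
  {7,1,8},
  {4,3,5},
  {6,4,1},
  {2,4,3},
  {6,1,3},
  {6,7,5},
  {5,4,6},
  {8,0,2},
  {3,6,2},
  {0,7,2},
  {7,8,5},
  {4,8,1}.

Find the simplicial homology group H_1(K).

H_1 = Z ⊕ Z/2Z.

Fix the vertex order 0 < 1 < 2 < 3 < 4 < 5 < 6 < 7 < 8 and write every simplex with vertices in increasing order. Then dim K = 2 and the simplices of K are:

  0-simplices (9): [0], [1], [2], [3], [4], [5], [6], [7], [8]
  1-simplices (27): (27 of them)
  2-simplices (18): [0,1,3], [0,1,7], [0,2,7], [0,2,8], [0,3,5], [0,5,8], [1,3,6], [1,4,6], [1,4,8], [1,7,8], [2,3,4], [2,3,6], [2,4,8], [2,6,7], [3,4,5], [4,5,6], [5,6,7], [5,7,8]

so the chain groups are C_0 ≅ Z^9, C_1 ≅ Z^27, C_2 ≅ Z^18.

The boundary map ∂_1: C_1 → C_0 is given by ∂[p,q] = [q] − [p]. For instance
  ∂[3,5] = [5] − [3].
The resulting 9×27 matrix has rank 8, and its Smith normal form has invariant factors (1,1,1,1,1,1,1,1).

The boundary map ∂_2: C_2 → C_1 sends each 2-simplex [p,q,r] to [q,r] − [p,r] + [p,q]. For instance
  ∂[1,3,6] = [3,6] − [1,6] + [1,3],
  ∂[4,5,6] = [5,6] − [4,6] + [4,5].
As a 27×18 matrix over Z this has rank 18, with invariant factors (1,1,1,1,1,1,1,1,1,1,1,1,1,1,1,1,1,2).

From H_k ≅ ker(∂_k) / im(∂_{k+1}) we obtain:

  H_1: rank ker ∂_1 − rank ∂_2 = (27 − 8) − 18 = 1, and ∂_2 has invariant factor 2 > 1, so H_1 = Z ⊕ Z/2Z.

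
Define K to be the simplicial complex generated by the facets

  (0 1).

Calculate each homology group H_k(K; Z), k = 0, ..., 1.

H_0 = Z,  H_1 = 0.

Order the vertices as 0 < 1. Listing each simplex with vertices in this order, K has dimension 1 with simplices:

  0-simplices (2): [0], [1]
  1-simplices (1): [0,1]

Hence C_0 ≅ Z^2, C_1 ≅ Z^1.

∂_1: C_1 → C_0 maps an edge to its endpoints' difference, ∂[p,q] = q − p. For instance
  ∂[0,1] = [1] − [0].
The resulting 2×1 matrix has rank 1, and its Smith normal form has invariant factors (1).

Now H_k = ker ∂_k / im ∂_{k+1}, so:

  H_0: rank C_0 − rank ∂_1 = 2 − 1 = 1, and the invariant factors of ∂_1 are all 1, so H_0 = Z.
  H_1: rank ker ∂_1 − rank ∂_2 = (1 − 1) − 0 = 0, and there is no ∂_2, so H_1 = 0.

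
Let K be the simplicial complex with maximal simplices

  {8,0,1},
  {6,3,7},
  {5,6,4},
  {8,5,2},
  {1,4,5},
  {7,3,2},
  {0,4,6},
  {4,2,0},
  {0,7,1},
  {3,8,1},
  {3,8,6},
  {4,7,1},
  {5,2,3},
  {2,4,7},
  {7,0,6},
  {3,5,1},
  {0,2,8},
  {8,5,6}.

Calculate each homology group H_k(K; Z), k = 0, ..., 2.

H_0 ≅ Z,  H_1 ≅ Z ⊕ Z/2Z,  H_2 = 0.

Fix the vertex order 0 < 1 < 2 < 3 < 4 < 5 < 6 < 7 < 8 and write every simplex with vertices in increasing order. Then dim K = 2 and the simplices of K are:

  0-simplices (9): [0], [1], [2], [3], [4], [5], [6], [7], [8]
  1-simplices (27): (27 of them)
  2-simplices (18): [0,1,7], [0,1,8], [0,2,4], [0,2,8], [0,4,6], [0,6,7], [1,3,5], [1,3,8], [1,4,5], [1,4,7], [2,3,5], [2,3,7], [2,4,7], [2,5,8], [3,6,7], [3,6,8], [4,5,6], [5,6,8]

so the chain groups are C_0 ≅ Z^9, C_1 ≅ Z^27, C_2 ≅ Z^18.

The boundary map ∂_1: C_1 → C_0 sends each edge [p,q] (with p < q) to q − p.
This gives a 9×27 integer matrix of rank 8; reducing to Smith normal form yields diagonal entries (1,1,1,1,1,1,1,1).

The boundary map ∂_2: C_2 → C_1 acts by ∂[p,q,r] = [q,r] − [p,r] + [p,q]. For instance
  ∂[0,1,8] = [1,8] − [0,8] + [0,1],
  ∂[3,6,7] = [6,7] − [3,7] + [3,6].
As a 27×18 matrix over Z this has rank 18, with invariant factors (1,1,1,1,1,1,1,1,1,1,1,1,1,1,1,1,1,2).

Now H_k = ker ∂_k / im ∂_{k+1}, so:

  H_0: rank C_0 − rank ∂_1 = 9 − 8 = 1, and the invariant factors of ∂_1 are all 1, so H_0 ≅ Z.
  H_1: rank ker ∂_1 − rank ∂_2 = (27 − 8) − 18 = 1, and ∂_2 has invariant factor 2 > 1, so H_1 ≅ Z ⊕ Z/2Z.
  H_2: rank ker ∂_2 − rank ∂_3 = (18 − 18) − 0 = 0, and there is no ∂_3, so H_2 ≅ 0.

As a check, the Euler characteristic is 9 − 27 + 18 = 0, which agrees with 1 − 1 + 0 = 0.
(K is a triangulation of the Klein bottle.)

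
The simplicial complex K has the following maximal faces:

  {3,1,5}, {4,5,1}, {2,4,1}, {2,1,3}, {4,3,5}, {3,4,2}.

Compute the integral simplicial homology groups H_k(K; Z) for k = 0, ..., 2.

Take the total order 1 < 2 < 3 < 4 < 5 on the vertex set. Then K (dimension 2) consists of the simplices:

  0-simplices (5): [1], [2], [3], [4], [5]
  1-simplices (9): [1,2], [1,3], [1,4], [1,5], [2,3], [2,4], [3,4], [3,5], [4,5]
  2-simplices (6): [1,2,3], [1,2,4], [1,3,5], [1,4,5], [2,3,4], [3,4,5]

so the chain groups are C_0 ≅ Z^5, C_1 ≅ Z^9, C_2 ≅ Z^6.

∂_1: C_1 → C_0 sends each edge [p,q] (with p < q) to q − p.
As a 5×9 matrix over Z this has rank 4, with invariant factors (1,1,1,1).

∂_2: C_2 → C_1 acts by ∂[p,q,r] = [q,r] − [p,r] + [p,q]. For instance
  ∂[1,2,4] = [2,4] − [1,4] + [1,2],
  ∂[1,3,5] = [3,5] − [1,5] + [1,3].
The resulting 9×6 matrix has rank 5, and its Smith normal form has invariant factors (1,1,1,1,1).

From H_k ≅ ker(∂_k) / im(∂_{k+1}) we obtain:

  H_0: rank C_0 − rank ∂_1 = 5 − 4 = 1, and the invariant factors of ∂_1 are all 1, so H_0 ≅ Z.
  H_1: rank ker ∂_1 − rank ∂_2 = (9 − 4) − 5 = 0, and the invariant factors of ∂_2 are all 1, so H_1 ≅ 0.
  H_2: rank ker ∂_2 − rank ∂_3 = (6 − 5) − 0 = 1, and there is no ∂_3, so H_2 ≅ Z.

As a check, the Euler characteristic is 5 − 9 + 6 = 2, which agrees with 1 − 0 + 1 = 2.
(K is a triangulation of the 2-sphere S^2.)

H_0 = Z,  H_1 = 0,  H_2 = Z.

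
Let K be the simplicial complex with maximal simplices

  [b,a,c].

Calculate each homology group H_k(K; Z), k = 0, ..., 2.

H_0 ≅ Z,  H_1 = 0,  H_2 = 0.

Take the total order a < b < c on the vertex set. Then K (dimension 2) consists of the simplices:

  0-simplices (3): a, b, c
  1-simplices (3): ab, ac, bc
  2-simplices (1): abc

so the chain groups are C_0 ≅ Z^3, C_1 ≅ Z^3, C_2 ≅ Z^1.

Boundary ∂_1: C_1 → C_0 maps an edge to its endpoints' difference, ∂[p,q] = q − p. For instance
  ∂ab = b − a.
The 3×3 boundary matrix has rank 2 and Smith normal form diag(1,1).

∂_2: C_2 → C_1 sends each 2-simplex [p,q,r] to [q,r] − [p,r] + [p,q]. For instance
  ∂abc = bc − ac + ab.
The 3×1 boundary matrix has rank 1 and Smith normal form diag(1).

From H_k ≅ ker(∂_k) / im(∂_{k+1}) we obtain:

  H_0: rank C_0 − rank ∂_1 = 3 − 2 = 1, and the invariant factors of ∂_1 are all 1, so H_0 ≅ Z.
  H_1: rank ker ∂_1 − rank ∂_2 = (3 − 2) − 1 = 0, and the invariant factors of ∂_2 are all 1, so H_1 ≅ 0.
  H_2: rank ker ∂_2 − rank ∂_3 = (1 − 1) − 0 = 0, and there is no ∂_3, so H_2 ≅ 0.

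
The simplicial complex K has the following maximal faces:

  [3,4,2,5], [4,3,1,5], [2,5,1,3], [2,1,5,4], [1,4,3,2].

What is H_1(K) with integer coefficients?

H_1 = 0.

Take the total order 1 < 2 < 3 < 4 < 5 on the vertex set. Then K (dimension 3) consists of the simplices:

  0-simplices (5): [1], [2], [3], [4], [5]
  1-simplices (10): [1,2], [1,3], [1,4], [1,5], [2,3], [2,4], [2,5], [3,4], [3,5], [4,5]
  2-simplices (10): [1,2,3], [1,2,4], [1,2,5], [1,3,4], [1,3,5], [1,4,5], [2,3,4], [2,3,5], [2,4,5], [3,4,5]
  3-simplices (5): [1,2,3,4], [1,2,3,5], [1,2,4,5], [1,3,4,5], [2,3,4,5]

giving chain groups C_0 ≅ Z^5, C_1 ≅ Z^10, C_2 ≅ Z^10, C_3 ≅ Z^5.

∂_1: C_1 → C_0 is given by ∂[p,q] = [q] − [p]. For instance
  ∂[2,5] = [5] − [2].
This gives a 5×10 integer matrix of rank 4; reducing to Smith normal form yields diagonal entries (1,1,1,1).

Boundary ∂_2: C_2 → C_1 sends each 2-simplex [p,q,r] to [q,r] − [p,r] + [p,q]. For instance
  ∂[1,2,5] = [2,5] − [1,5] + [1,2],
  ∂[1,2,4] = [2,4] − [1,4] + [1,2].
The 10×10 boundary matrix has rank 6 and Smith normal form diag(1,1,1,1,1,1).

Boundary ∂_3: C_3 → C_2 sends each 3-simplex σ to the alternating sum Σ_i (−1)^i (σ with its i-th vertex removed). For instance
  ∂[1,2,4,5] = [2,4,5] − [1,4,5] + [1,2,5] − [1,2,4],
  ∂[1,2,3,5] = [2,3,5] − [1,3,5] + [1,2,5] − [1,2,3].
This gives a 10×5 integer matrix of rank 4; reducing to Smith normal form yields diagonal entries (1,1,1,1).

From H_k ≅ ker(∂_k) / im(∂_{k+1}) we obtain:

  H_1: rank ker ∂_1 − rank ∂_2 = (10 − 4) − 6 = 0, and the invariant factors of ∂_2 are all 1, so H_1 = 0.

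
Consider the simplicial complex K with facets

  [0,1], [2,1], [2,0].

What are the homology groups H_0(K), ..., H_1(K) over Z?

We work with the vertex ordering 0 < 1 < 2. The simplices of K, each written with vertices in increasing order, are:

  0-simplices (3): [0], [1], [2]
  1-simplices (3): [0,1], [0,2], [1,2]

giving chain groups C_0 ≅ Z^3, C_1 ≅ Z^3.

Boundary ∂_1: C_1 → C_0 sends each edge [p,q] (with p < q) to q − p. For instance
  ∂[0,1] = [1] − [0].
As a 3×3 matrix over Z this has rank 2, with invariant factors (1,1).

From H_k ≅ ker(∂_k) / im(∂_{k+1}) we obtain:

  H_0: rank C_0 − rank ∂_1 = 3 − 2 = 1, and the invariant factors of ∂_1 are all 1, so H_0 = Z.
  H_1: rank ker ∂_1 − rank ∂_2 = (3 − 2) − 0 = 1, and there is no ∂_2, so H_1 = Z.

As a check, the Euler characteristic is 3 − 3 = 0, which agrees with 1 − 1 = 0.
(K is a triangulation of the circle S^1.)

H_0 ≅ Z,  H_1 ≅ Z.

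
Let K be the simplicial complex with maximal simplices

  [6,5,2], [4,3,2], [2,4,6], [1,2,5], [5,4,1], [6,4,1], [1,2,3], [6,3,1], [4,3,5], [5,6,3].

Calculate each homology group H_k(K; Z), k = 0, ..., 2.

H_0 = Z,  H_1 = Z/2Z,  H_2 = 0.

Take the total order 1 < 2 < 3 < 4 < 5 < 6 on the vertex set. Then K (dimension 2) consists of the simplices:

  0-simplices (6): [1], [2], [3], [4], [5], [6]
  1-simplices (15): [1,2], [1,3], [1,4], [1,5], [1,6], [2,3], [2,4], [2,5], [2,6], [3,4], [3,5], [3,6], [4,5], [4,6], [5,6]
  2-simplices (10): [1,2,3], [1,2,5], [1,3,6], [1,4,5], [1,4,6], [2,3,4], [2,4,6], [2,5,6], [3,4,5], [3,5,6]

giving chain groups C_0 ≅ Z^6, C_1 ≅ Z^15, C_2 ≅ Z^10.

Boundary ∂_1: C_1 → C_0 sends each edge [p,q] (with p < q) to q − p.
The resulting 6×15 matrix has rank 5, and its Smith normal form has invariant factors (1,1,1,1,1).

The boundary map ∂_2: C_2 → C_1 sends each 2-simplex [p,q,r] to [q,r] − [p,r] + [p,q]. For instance
  ∂[3,4,5] = [4,5] − [3,5] + [3,4],
  ∂[2,5,6] = [5,6] − [2,6] + [2,5].
As a 15×10 matrix over Z this has rank 10, with invariant factors (1,1,1,1,1,1,1,1,1,2).

From H_k ≅ ker(∂_k) / im(∂_{k+1}) we obtain:

  H_0: rank C_0 − rank ∂_1 = 6 − 5 = 1, and the invariant factors of ∂_1 are all 1, so H_0 = Z.
  H_1: rank ker ∂_1 − rank ∂_2 = (15 − 5) − 10 = 0, and ∂_2 has invariant factor 2 > 1, so H_1 = Z/2Z.
  H_2: rank ker ∂_2 − rank ∂_3 = (10 − 10) − 0 = 0, and there is no ∂_3, so H_2 = 0.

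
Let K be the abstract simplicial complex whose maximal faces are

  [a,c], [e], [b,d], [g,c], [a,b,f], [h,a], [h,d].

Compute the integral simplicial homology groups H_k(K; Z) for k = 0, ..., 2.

Fix the vertex order a < b < c < d < e < f < g < h and write every simplex with vertices in increasing order. Then dim K = 2 and the simplices of K are:

  0-simplices (8): a, b, c, d, e, f, g, h
  1-simplices (8): ab, ac, af, ah, bd, bf, cg, dh
  2-simplices (1): abf

giving chain groups C_0 ≅ Z^8, C_1 ≅ Z^8, C_2 ≅ Z^1.

The boundary map ∂_1: C_1 → C_0 sends each edge [p,q] (with p < q) to q − p. For instance
  ∂bd = d − b.
This gives a 8×8 integer matrix of rank 6; reducing to Smith normal form yields diagonal entries (1,1,1,1,1,1).

∂_2: C_2 → C_1 maps a triangle to the signed sum of its edges. For instance
  ∂abf = bf − af + ab.
As a 8×1 matrix over Z this has rank 1, with invariant factors (1).

Computing H_k = (kernel of ∂_k) / (image of ∂_{k+1}):

  H_0: rank C_0 − rank ∂_1 = 8 − 6 = 2, and the invariant factors of ∂_1 are all 1, so H_0 ≅ Z^2.
  H_1: rank ker ∂_1 − rank ∂_2 = (8 − 6) − 1 = 1, and the invariant factors of ∂_2 are all 1, so H_1 ≅ Z.
  H_2: rank ker ∂_2 − rank ∂_3 = (1 − 1) − 0 = 0, and there is no ∂_3, so H_2 ≅ 0.

H_0 ≅ Z^2,  H_1 ≅ Z,  H_2 = 0.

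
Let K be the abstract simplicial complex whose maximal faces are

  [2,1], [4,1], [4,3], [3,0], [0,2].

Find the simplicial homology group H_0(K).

H_0 ≅ Z.

Order the vertices as 0 < 1 < 2 < 3 < 4. Listing each simplex with vertices in this order, K has dimension 1 with simplices:

  0-simplices (5): [0], [1], [2], [3], [4]
  1-simplices (5): [0,2], [0,3], [1,2], [1,4], [3,4]

giving chain groups C_0 ≅ Z^5, C_1 ≅ Z^5.

Boundary ∂_1: C_1 → C_0 is given by ∂[p,q] = [q] − [p]. For instance
  ∂[1,4] = [4] − [1].
This gives a 5×5 integer matrix of rank 4; reducing to Smith normal form yields diagonal entries (1,1,1,1).

Reading off H_k = ker ∂_k / im ∂_{k+1}:

  H_0: rank C_0 − rank ∂_1 = 5 − 4 = 1, and the invariant factors of ∂_1 are all 1, so H_0 ≅ Z.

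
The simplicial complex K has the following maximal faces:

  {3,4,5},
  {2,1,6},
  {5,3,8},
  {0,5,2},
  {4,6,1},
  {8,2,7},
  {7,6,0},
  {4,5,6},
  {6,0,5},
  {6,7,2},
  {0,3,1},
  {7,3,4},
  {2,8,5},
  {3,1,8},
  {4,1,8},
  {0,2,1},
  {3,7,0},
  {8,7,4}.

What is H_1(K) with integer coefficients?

Take the total order 0 < 1 < 2 < 3 < 4 < 5 < 6 < 7 < 8 on the vertex set. Then K (dimension 2) consists of the simplices:

  0-simplices (9): [0], [1], [2], [3], [4], [5], [6], [7], [8]
  1-simplices (27): (27 of them)
  2-simplices (18): [0,1,2], [0,1,3], [0,2,5], [0,3,7], [0,5,6], [0,6,7], [1,2,6], [1,3,8], [1,4,6], [1,4,8], [2,5,8], [2,6,7], [2,7,8], [3,4,5], [3,4,7], [3,5,8], [4,5,6], [4,7,8]

giving chain groups C_0 ≅ Z^9, C_1 ≅ Z^27, C_2 ≅ Z^18.

Boundary ∂_1: C_1 → C_0 is given by ∂[p,q] = [q] − [p].
The resulting 9×27 matrix has rank 8, and its Smith normal form has invariant factors (1,1,1,1,1,1,1,1).

The boundary map ∂_2: C_2 → C_1 acts by ∂[p,q,r] = [q,r] − [p,r] + [p,q]. For instance
  ∂[3,4,5] = [4,5] − [3,5] + [3,4],
  ∂[3,5,8] = [5,8] − [3,8] + [3,5].
As a 27×18 matrix over Z this has rank 18, with invariant factors (1,1,1,1,1,1,1,1,1,1,1,1,1,1,1,1,1,2).

Computing H_k = (kernel of ∂_k) / (image of ∂_{k+1}):

  H_1: rank ker ∂_1 − rank ∂_2 = (27 − 8) − 18 = 1, and ∂_2 has invariant factor 2 > 1, so H_1 ≅ Z ⊕ Z/2Z.

H_1 ≅ Z ⊕ Z/2Z.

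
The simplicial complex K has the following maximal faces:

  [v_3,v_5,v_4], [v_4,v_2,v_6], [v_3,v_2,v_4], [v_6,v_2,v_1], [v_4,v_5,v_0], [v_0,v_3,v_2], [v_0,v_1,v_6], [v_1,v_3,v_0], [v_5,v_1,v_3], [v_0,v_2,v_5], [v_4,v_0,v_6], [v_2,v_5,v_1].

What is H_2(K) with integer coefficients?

H_2 = 0.

We work with the vertex ordering v_0 < v_1 < v_2 < v_3 < v_4 < v_5 < v_6. The simplices of K, each written with vertices in increasing order, are:

  0-simplices (7): [v_0], [v_1], [v_2], [v_3], [v_4], [v_5], [v_6]
  1-simplices (18): (18 of them)
  2-simplices (12): (12 of them)

so the chain groups are C_0 ≅ Z^7, C_1 ≅ Z^18, C_2 ≅ Z^12.

∂_1: C_1 → C_0 is given by ∂[p,q] = [q] − [p].
The resulting 7×18 matrix has rank 6, and its Smith normal form has invariant factors (1,1,1,1,1,1).

The boundary map ∂_2: C_2 → C_1 sends each 2-simplex [p,q,r] to [q,r] − [p,r] + [p,q]. For instance
  ∂[v_1,v_2,v_6] = [v_2,v_6] − [v_1,v_6] + [v_1,v_2],
  ∂[v_0,v_2,v_5] = [v_2,v_5] − [v_0,v_5] + [v_0,v_2].
The 18×12 boundary matrix has rank 12 and Smith normal form diag(1,1,1,1,1,1,1,1,1,1,1,2).

Reading off H_k = ker ∂_k / im ∂_{k+1}:

  H_2: rank ker ∂_2 − rank ∂_3 = (12 − 12) − 0 = 0, and there is no ∂_3, so H_2 ≅ 0.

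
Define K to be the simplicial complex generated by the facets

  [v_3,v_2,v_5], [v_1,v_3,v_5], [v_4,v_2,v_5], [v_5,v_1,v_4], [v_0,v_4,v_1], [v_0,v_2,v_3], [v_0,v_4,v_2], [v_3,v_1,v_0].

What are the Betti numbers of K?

b_0 = 1, b_1 = 0, b_2 = 1.

Order the vertices as v_0 < v_1 < v_2 < v_3 < v_4 < v_5. Listing each simplex with vertices in this order, K has dimension 2 with simplices:

  0-simplices (6): [v_0], [v_1], [v_2], [v_3], [v_4], [v_5]
  1-simplices (12): [v_0,v_1], [v_0,v_2], [v_0,v_3], [v_0,v_4], [v_1,v_3], [v_1,v_4], [v_1,v_5], [v_2,v_3], [v_2,v_4], [v_2,v_5], [v_3,v_5], [v_4,v_5]
  2-simplices (8): [v_0,v_1,v_3], [v_0,v_1,v_4], [v_0,v_2,v_3], [v_0,v_2,v_4], [v_1,v_3,v_5], [v_1,v_4,v_5], [v_2,v_3,v_5], [v_2,v_4,v_5]

giving chain groups C_0 ≅ Z^6, C_1 ≅ Z^12, C_2 ≅ Z^8.

Boundary ∂_1: C_1 → C_0 maps an edge to its endpoints' difference, ∂[p,q] = q − p. For instance
  ∂[v_3,v_5] = [v_5] − [v_3].
This gives a 6×12 integer matrix of rank 5; reducing to Smith normal form yields diagonal entries (1,1,1,1,1).

∂_2: C_2 → C_1 sends each 2-simplex [p,q,r] to [q,r] − [p,r] + [p,q]. For instance
  ∂[v_1,v_3,v_5] = [v_3,v_5] − [v_1,v_5] + [v_1,v_3],
  ∂[v_1,v_4,v_5] = [v_4,v_5] − [v_1,v_5] + [v_1,v_4].
This gives a 12×8 integer matrix of rank 7; reducing to Smith normal form yields diagonal entries (1,1,1,1,1,1,1).

From H_k ≅ ker(∂_k) / im(∂_{k+1}) we obtain:

  H_0: rank C_0 − rank ∂_1 = 6 − 5 = 1, and the invariant factors of ∂_1 are all 1, so H_0 ≅ Z.
  H_1: rank ker ∂_1 − rank ∂_2 = (12 − 5) − 7 = 0, and the invariant factors of ∂_2 are all 1, so H_1 ≅ 0.
  H_2: rank ker ∂_2 − rank ∂_3 = (8 − 7) − 0 = 1, and there is no ∂_3, so H_2 ≅ Z.

Hence the Betti numbers are b_0 = 1, b_1 = 0, b_2 = 1.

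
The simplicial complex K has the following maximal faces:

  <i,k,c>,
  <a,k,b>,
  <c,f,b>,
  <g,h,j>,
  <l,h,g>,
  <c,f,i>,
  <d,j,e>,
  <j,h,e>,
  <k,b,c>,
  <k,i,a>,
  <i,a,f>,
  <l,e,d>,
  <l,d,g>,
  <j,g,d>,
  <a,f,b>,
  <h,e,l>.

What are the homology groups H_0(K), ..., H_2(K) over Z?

H_0 = Z^2,  H_1 = 0,  H_2 = Z^2.

Order the vertices as a < b < c < d < e < f < g < h < i < j < k < l. Listing each simplex with vertices in this order, K has dimension 2 with simplices:

  0-simplices (12): a, b, c, d, e, f, g, h, i, j, k, l
  1-simplices (24): ab, af, ai, ak, bc, bf, bk, cf, ci, ck, de, dg, dj, dl, eh, ej, el, fi, gh, gj, gl, hj, hl, ik
  2-simplices (16): abf, abk, afi, aik, bcf, bck, cfi, cik, dej, del, dgj, dgl, ehj, ehl, ghj, ghl

giving chain groups C_0 ≅ Z^12, C_1 ≅ Z^24, C_2 ≅ Z^16.

The boundary map ∂_1: C_1 → C_0 sends each edge [p,q] (with p < q) to q − p.
This gives a 12×24 integer matrix of rank 10; reducing to Smith normal form yields diagonal entries (1,1,1,1,1,1,1,1,1,1).

∂_2: C_2 → C_1 sends each 2-simplex [p,q,r] to [q,r] − [p,r] + [p,q]. For instance
  ∂afi = fi − ai + af,
  ∂bcf = cf − bf + bc.
The resulting 24×16 matrix has rank 14, and its Smith normal form has invariant factors (1,1,1,1,1,1,1,1,1,1,1,1,1,1).

Computing H_k = (kernel of ∂_k) / (image of ∂_{k+1}):

  H_0: rank C_0 − rank ∂_1 = 12 − 10 = 2, and the invariant factors of ∂_1 are all 1, so H_0 ≅ Z^2.
  H_1: rank ker ∂_1 − rank ∂_2 = (24 − 10) − 14 = 0, and the invariant factors of ∂_2 are all 1, so H_1 ≅ 0.
  H_2: rank ker ∂_2 − rank ∂_3 = (16 − 14) − 0 = 2, and there is no ∂_3, so H_2 ≅ Z^2.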